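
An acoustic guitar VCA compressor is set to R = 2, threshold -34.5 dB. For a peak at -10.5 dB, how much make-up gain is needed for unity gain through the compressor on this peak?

12 dB

The peak compresses to -34.5 + 24/2 = -22.5 dB.
To reach -10.5 dB requires -10.5 − (-22.5) = 12 dB of make-up.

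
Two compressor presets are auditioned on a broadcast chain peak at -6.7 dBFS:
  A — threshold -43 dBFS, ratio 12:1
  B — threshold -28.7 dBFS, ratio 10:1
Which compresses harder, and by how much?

A: GR = 36.3 − 36.3/12 = 33.275 dB.
B: GR = 22 − 22/10 = 19.8 dB.
A applies 13.475 dB more gain reduction.

A, by 13.475 dB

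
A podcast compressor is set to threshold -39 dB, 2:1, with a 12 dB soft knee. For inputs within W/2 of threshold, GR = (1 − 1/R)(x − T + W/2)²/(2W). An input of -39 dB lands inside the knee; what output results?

x − T + W/2 = -39 − (-39) + 6 = 6.
GR = (1 − 1/2) × 6² / 24 = 0.5 × 36 / 24 = 0.75 dB.
Output = -39 − 0.75 = -39.75 dB.

-39.75 dB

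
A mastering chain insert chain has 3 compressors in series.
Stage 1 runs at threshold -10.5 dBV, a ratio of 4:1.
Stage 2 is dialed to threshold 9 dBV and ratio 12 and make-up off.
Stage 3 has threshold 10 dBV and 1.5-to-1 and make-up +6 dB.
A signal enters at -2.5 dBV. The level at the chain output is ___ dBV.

-2.5 dBV

Stage 1: 8 dB above -10.5 dBV, reduced 4:1 to 2 dB above → -8.5 dBV.
Stage 2: below threshold (-8.5 ≤ 9); passes unchanged; output -8.5 dBV.
Stage 3: below threshold (-8.5 ≤ 10); passes unchanged; make-up brings it to -2.5 dBV.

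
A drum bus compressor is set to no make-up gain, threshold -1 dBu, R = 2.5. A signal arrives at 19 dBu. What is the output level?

19 dBu sits 20 dB over threshold.
2.5:1 compression reduces that to 20/2.5 = 8 dB over.
That puts the output at 7 dBu.

7 dBu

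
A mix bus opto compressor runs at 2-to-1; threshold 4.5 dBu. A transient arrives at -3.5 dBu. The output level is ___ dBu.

-3.5 dBu

-3.5 dBu is 8 dB below the 4.5 dBu threshold, so no gain reduction is applied.
Output = input = -3.5 dBu.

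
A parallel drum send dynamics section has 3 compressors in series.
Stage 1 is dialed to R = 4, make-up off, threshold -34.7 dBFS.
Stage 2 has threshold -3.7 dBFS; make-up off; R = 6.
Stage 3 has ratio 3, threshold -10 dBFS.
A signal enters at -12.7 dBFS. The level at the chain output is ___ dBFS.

-29.2 dBFS

Stage 1: overshoot 22 dB → 22/4 = 5.5 dB → -29.2 dBFS.
Stage 2: -29.2 dBFS ≤ -3.7 dBFS, so stage 2 doesn't engage; output -29.2 dBFS.
Stage 3: -29.2 dBFS is at or below the -10 dBFS threshold — no compression; output -29.2 dBFS.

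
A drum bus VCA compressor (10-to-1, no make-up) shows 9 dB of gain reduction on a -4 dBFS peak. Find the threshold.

Let T be the threshold. Output overshoot = (input overshoot)/R, so -13 − T = (-4 − T)/10.
10·(-13 − T) = -4 − T → 9·T = -130 − (-4) = -126.
T = -126/9 = -14 dBFS.

-14 dBFS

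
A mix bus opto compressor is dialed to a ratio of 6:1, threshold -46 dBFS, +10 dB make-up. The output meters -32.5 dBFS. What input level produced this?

-25 dBFS

Stripping the +10 dB make-up gives -42.5 dBFS at the gain stage.
Post-compression overshoot = -42.5 − (-46) = 3.5 dB.
Input overshoot = R × output overshoot = 21 dB → input = -46 + 21 = -25 dBFS.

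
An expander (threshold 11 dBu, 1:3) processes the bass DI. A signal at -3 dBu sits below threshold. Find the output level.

-31 dBu

Undershoot = 11 − (-3) = 14 dB.
At 1:3, that expands to 42 dB under threshold.
Output = 11 − 42 = -31 dBu.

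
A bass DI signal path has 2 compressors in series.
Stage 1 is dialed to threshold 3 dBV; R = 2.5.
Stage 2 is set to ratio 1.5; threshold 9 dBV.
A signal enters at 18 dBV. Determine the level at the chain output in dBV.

9 dBV

Stage 1: 18 dBV is 15 dB over 3 dBV; at 2.5:1 that becomes 6 dB over, giving 9 dBV.
Stage 2: below threshold (9 ≤ 9); passes unchanged; output 9 dBV.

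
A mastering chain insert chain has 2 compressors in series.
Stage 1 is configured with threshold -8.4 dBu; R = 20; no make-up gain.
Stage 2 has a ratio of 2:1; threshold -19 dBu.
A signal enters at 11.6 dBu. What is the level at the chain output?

-13.2 dBu

Stage 1: overshoot 20 dB → 20/20 = 1 dB → -7.4 dBu.
Stage 2: -7.4 dBu is 11.6 dB over -19 dBu; at 2:1 that becomes 5.8 dB over, giving -13.2 dBu.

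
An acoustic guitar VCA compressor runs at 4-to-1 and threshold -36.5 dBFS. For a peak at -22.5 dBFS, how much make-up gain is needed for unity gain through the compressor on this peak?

Overshoot 14 dB → 14/4 = 3.5 dB after compression, so the compressed level is -36.5 + 3.5 = -33 dBFS.
Make-up = target − compressed = -22.5 − (-33) = 10.5 dB.

10.5 dB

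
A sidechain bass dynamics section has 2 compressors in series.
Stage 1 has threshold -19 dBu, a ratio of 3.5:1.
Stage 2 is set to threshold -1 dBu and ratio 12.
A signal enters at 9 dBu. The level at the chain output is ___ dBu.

-11 dBu

Stage 1: 9 dBu is 28 dB over -19 dBu; at 3.5:1 that becomes 8 dB over, giving -11 dBu.
Stage 2: below threshold (-11 ≤ -1); passes unchanged; output -11 dBu.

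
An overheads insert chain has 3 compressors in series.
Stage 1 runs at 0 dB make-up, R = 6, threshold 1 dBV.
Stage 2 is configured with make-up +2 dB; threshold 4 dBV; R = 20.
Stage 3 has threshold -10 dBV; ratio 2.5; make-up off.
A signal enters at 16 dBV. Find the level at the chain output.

-3.8 dBV

Stage 1: overshoot 15 dB → 15/6 = 2.5 dB → 3.5 dBV.
Stage 2: below threshold (3.5 ≤ 4); passes unchanged; make-up brings it to 5.5 dBV.
Stage 3: 5.5 dBV is 15.5 dB over -10 dBV; at 2.5:1 that becomes 6.2 dB over, giving -3.8 dBV.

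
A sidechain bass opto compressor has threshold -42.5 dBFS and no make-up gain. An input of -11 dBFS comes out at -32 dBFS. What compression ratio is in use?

Input overshoot = -11 − (-42.5) = 31.5 dB; output overshoot = -32 − (-42.5) = 10.5 dB.
Ratio = 31.5 / 10.5 = 3.

3:1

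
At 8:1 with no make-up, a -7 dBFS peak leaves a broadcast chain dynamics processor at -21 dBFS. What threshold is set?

Input is 16 dB above T (since output overshoot × R = input overshoot: (-21 − T)·8 = -7 − T gives T = -23 dBFS).
Check: -23 + (-7 − (-23))/8 = -23 + 2 = -21 dBFS. ✓

-23 dBFS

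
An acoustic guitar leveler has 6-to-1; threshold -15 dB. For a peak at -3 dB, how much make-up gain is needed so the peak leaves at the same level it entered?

10 dB

The peak compresses to -15 + 12/6 = -13 dB.
To reach -3 dB requires -3 − (-13) = 10 dB of make-up.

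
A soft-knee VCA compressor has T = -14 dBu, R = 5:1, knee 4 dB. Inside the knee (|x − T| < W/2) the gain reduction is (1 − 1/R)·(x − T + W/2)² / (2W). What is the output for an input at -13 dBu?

-13.9 dBu

x − T + W/2 = -13 − (-14) + 2 = 3.
GR = (1 − 1/5) × 3² / 8 = 0.8 × 9 / 8 = 0.9 dB.
Output = -13 − 0.9 = -13.9 dBu.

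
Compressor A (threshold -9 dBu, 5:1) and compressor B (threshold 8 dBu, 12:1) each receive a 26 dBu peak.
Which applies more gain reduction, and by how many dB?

A: overshoot 35 dB → output overshoot 7 dB → GR 28 dB.
B: overshoot 18 dB → output overshoot 1.5 dB → GR 16.5 dB.
A applies 11.5 dB more gain reduction.

A, by 11.5 dB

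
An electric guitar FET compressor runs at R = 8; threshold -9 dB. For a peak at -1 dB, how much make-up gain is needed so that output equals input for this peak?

Overshoot 8 dB → 8/8 = 1 dB after compression, so the compressed level is -9 + 1 = -8 dB.
Make-up = target − compressed = -1 − (-8) = 7 dB.

7 dB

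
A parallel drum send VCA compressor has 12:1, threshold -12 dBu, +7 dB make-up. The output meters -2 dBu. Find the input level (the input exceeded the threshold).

24 dBu

Before make-up, the level was -2 − 7 = -9 dBu.
The compressed level sits -9 − (-12) = 3 dB over threshold.
Before 12:1 compression the overshoot was 3 × 12 = 36 dB, so input = -12 + 36 = 24 dBu.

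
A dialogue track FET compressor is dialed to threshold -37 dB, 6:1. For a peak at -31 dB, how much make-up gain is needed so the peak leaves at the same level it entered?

Overshoot 6 dB → 6/6 = 1 dB after compression, so the compressed level is -37 + 1 = -36 dB.
Make-up = target − compressed = -31 − (-36) = 5 dB.

5 dB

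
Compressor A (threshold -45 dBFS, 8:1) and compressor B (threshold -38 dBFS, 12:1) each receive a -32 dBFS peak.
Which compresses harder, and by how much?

A: GR = 13 − 13/8 = 11.375 dB.
B: GR = 6 − 6/12 = 5.5 dB.
Difference: 5.875 dB in favour of A.

A, by 5.875 dB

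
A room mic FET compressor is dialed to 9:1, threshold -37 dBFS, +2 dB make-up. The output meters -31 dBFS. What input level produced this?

Remove make-up: -31 − 2 = -33 dBFS.
That's 4 dB above the -37 dBFS threshold.
Input overshoot = R × output overshoot = 36 dB → input = -37 + 36 = -1 dBFS.

-1 dBFS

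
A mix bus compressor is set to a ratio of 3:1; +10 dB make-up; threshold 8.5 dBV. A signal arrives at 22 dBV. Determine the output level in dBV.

The input is 13.5 dB above the 8.5 dBV threshold.
The 13.5 dB excess becomes 4.5 dB after 3:1 reduction.
Output = 8.5 + 4.5 = 13 dBV; make-up adds 10 dB, giving 23 dBV.

23 dBV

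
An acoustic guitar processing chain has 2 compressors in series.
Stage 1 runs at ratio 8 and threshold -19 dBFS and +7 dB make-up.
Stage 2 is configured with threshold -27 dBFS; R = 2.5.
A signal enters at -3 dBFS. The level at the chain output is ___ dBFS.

-20.2 dBFS

Stage 1: overshoot 16 dB → 16/8 = 2 dB → -17 dBFS; +7 dB make-up → -10 dBFS.
Stage 2: overshoot 17 dB → 17/2.5 = 6.8 dB → -20.2 dBFS.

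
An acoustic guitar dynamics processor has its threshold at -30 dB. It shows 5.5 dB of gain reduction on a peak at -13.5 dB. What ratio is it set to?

1.5:1

Input overshoot = -13.5 − (-30) = 16.5 dB.
Output overshoot = 16.5 − 5.5 = 11 dB.
Ratio = input overshoot / output overshoot = 16.5 / 11 = 1.5.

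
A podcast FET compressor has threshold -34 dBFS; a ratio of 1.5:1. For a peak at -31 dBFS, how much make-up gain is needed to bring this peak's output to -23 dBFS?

Overshoot 3 dB → 3/1.5 = 2 dB after compression, so the compressed level is -34 + 2 = -32 dBFS.
Make-up = target − compressed = -23 − (-32) = 9 dB.

9 dB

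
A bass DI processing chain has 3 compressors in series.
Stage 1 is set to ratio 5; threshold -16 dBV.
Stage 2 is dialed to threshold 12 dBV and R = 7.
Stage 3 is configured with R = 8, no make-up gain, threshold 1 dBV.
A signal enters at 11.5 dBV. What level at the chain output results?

Stage 1: overshoot 27.5 dB → 27.5/5 = 5.5 dB → -10.5 dBV.
Stage 2: -10.5 dBV ≤ 12 dBV, so stage 2 doesn't engage; output -10.5 dBV.
Stage 3: -10.5 dBV ≤ 1 dBV, so stage 3 doesn't engage; output -10.5 dBV.

-10.5 dBV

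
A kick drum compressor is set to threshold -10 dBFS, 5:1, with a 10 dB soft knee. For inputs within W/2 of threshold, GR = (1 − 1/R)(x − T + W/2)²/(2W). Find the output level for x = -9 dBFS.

x − T + W/2 = -9 − (-10) + 5 = 6.
GR = (1 − 1/5) × 6² / 20 = 0.8 × 36 / 20 = 1.44 dB.
Output = -9 − 1.44 = -10.44 dBFS.

-10.44 dBFS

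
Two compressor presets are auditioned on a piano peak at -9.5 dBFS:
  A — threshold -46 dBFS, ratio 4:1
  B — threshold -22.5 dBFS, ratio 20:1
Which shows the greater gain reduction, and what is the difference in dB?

A, by 15.025 dB

A: 36.5 dB over, compressed to 9.125 dB over, so 27.375 dB of GR.
B: 13 dB over, compressed to 0.65 dB over, so 12.35 dB of GR.
A reduces 15.025 dB more.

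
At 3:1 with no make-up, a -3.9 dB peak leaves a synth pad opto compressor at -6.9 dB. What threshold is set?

-8.4 dB

Let T be the threshold. Output overshoot = (input overshoot)/R, so -6.9 − T = (-3.9 − T)/3.
3·(-6.9 − T) = -3.9 − T → 2·T = -20.7 − (-3.9) = -16.8.
T = -16.8/2 = -8.4 dB.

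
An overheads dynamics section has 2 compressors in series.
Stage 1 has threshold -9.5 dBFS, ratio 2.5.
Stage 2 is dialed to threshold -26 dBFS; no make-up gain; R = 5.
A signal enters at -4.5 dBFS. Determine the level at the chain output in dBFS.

-22.3 dBFS

Stage 1: overshoot 5 dB → 5/2.5 = 2 dB → -7.5 dBFS.
Stage 2: 18.5 dB above -26 dBFS, reduced 5:1 to 3.7 dB above → -22.3 dBFS.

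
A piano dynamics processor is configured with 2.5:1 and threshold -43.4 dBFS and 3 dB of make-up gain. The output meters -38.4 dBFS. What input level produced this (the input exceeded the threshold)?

Remove make-up: -38.4 − 3 = -41.4 dBFS.
Post-compression overshoot = -41.4 − (-43.4) = 2 dB.
Undo the ratio: input overshoot = 2 × 2.5 = 5 dB, giving input = -38.4 dBFS.

-38.4 dBFS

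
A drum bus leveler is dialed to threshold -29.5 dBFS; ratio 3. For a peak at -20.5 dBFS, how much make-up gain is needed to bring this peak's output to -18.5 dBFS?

8 dB

The peak compresses to -29.5 + 9/3 = -26.5 dBFS.
To reach -18.5 dBFS requires -18.5 − (-26.5) = 8 dB of make-up.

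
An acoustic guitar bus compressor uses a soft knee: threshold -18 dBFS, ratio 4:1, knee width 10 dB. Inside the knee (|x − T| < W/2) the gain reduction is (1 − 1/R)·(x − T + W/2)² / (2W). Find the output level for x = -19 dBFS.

x − T + W/2 = -19 − (-18) + 5 = 4.
GR = (1 − 1/4) × 4² / 20 = 0.75 × 16 / 20 = 0.6 dB.
Output = -19 − 0.6 = -19.6 dBFS.

-19.6 dBFS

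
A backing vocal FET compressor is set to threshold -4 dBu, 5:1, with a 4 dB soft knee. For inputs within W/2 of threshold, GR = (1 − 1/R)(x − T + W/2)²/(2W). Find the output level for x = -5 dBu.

x − T + W/2 = -5 − (-4) + 2 = 1.
GR = (1 − 1/5) × 1² / 8 = 0.8 × 1 / 8 = 0.1 dB.
Output = -5 − 0.1 = -5.1 dBu.

-5.1 dBu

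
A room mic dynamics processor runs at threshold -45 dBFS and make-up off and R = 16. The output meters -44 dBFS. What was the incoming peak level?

Post-compression overshoot = -44 − (-45) = 1 dB.
Before 16:1 compression the overshoot was 1 × 16 = 16 dB, so input = -45 + 16 = -29 dBFS.

-29 dBFS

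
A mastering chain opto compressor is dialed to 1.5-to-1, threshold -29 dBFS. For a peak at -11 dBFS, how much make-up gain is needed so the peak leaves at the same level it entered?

6 dB

Without make-up, output = threshold + overshoot/1.5 = -29 + 12 = -17 dBFS.
Gap to target: 6 dB.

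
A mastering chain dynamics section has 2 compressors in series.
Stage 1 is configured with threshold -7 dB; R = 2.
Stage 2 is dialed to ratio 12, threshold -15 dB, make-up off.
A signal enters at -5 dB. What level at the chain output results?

Stage 1: -5 dB is 2 dB over -7 dB; at 2:1 that becomes 1 dB over, giving -6 dB.
Stage 2: 9 dB above -15 dB, reduced 12:1 to 0.75 dB above → -14.25 dB.

-14.25 dB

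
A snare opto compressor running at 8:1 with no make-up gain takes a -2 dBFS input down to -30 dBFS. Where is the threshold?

-34 dBFS

Let T be the threshold. Output overshoot = (input overshoot)/R, so -30 − T = (-2 − T)/8.
8·(-30 − T) = -2 − T → 7·T = -240 − (-2) = -238.
T = -238/7 = -34 dBFS.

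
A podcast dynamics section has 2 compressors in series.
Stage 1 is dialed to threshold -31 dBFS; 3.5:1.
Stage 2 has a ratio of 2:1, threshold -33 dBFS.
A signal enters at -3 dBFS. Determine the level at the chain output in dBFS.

-28 dBFS

Stage 1: -3 dBFS is 28 dB over -31 dBFS; at 3.5:1 that becomes 8 dB over, giving -23 dBFS.
Stage 2: overshoot 10 dB → 10/2 = 5 dB → -28 dBFS.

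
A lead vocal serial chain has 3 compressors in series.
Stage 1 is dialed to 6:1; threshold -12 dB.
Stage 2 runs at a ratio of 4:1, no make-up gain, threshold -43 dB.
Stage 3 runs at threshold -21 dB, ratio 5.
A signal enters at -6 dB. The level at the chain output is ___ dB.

Stage 1: -6 dB is 6 dB over -12 dB; at 6:1 that becomes 1 dB over, giving -11 dB.
Stage 2: -11 dB is 32 dB over -43 dB; at 4:1 that becomes 8 dB over, giving -35 dB.
Stage 3: below threshold (-35 ≤ -21); passes unchanged; output -35 dB.

-35 dB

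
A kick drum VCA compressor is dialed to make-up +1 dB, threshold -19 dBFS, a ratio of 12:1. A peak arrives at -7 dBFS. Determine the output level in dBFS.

-7 dBFS sits 12 dB over threshold.
12:1 compression reduces that to 12/12 = 1 dB over.
So the level is -19 + 1 = -18 dBFS; make-up adds 1 dB, giving -17 dBFS.

-17 dBFS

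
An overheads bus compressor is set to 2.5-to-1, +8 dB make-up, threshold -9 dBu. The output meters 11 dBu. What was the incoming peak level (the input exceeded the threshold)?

Remove make-up: 11 − 8 = 3 dBu.
Post-compression overshoot = 3 − (-9) = 12 dB.
Input overshoot = R × output overshoot = 30 dB → input = -9 + 30 = 21 dBu.

21 dBu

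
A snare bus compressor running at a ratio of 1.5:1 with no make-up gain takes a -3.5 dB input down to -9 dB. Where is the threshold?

-20 dB

Gain reduction = -3.5 − (-9) = 5.5 dB; output overshoot = GR / (R − 1) = 5.5 / 0.5 = 11 dB.
Threshold = output − output overshoot = -9 − 11 = -20 dB.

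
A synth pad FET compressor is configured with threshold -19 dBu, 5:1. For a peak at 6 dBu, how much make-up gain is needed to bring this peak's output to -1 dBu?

13 dB

Overshoot 25 dB → 25/5 = 5 dB after compression, so the compressed level is -19 + 5 = -14 dBu.
Make-up = target − compressed = -1 − (-14) = 13 dB.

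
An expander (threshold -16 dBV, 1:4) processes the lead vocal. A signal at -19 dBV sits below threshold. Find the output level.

-28 dBV

Below threshold, a 1:4 expander applies gain = (4−1)×(T − x) of attenuation.
(4−1) × 3 = 9 dB, so output = -19 − 9 = -28 dBV.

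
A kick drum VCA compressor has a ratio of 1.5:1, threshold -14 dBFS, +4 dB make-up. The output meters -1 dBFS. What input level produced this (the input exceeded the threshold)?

-0.5 dBFS

Stripping the +4 dB make-up gives -5 dBFS at the gain stage.
The compressed level sits -5 − (-14) = 9 dB over threshold.
Before 1.5:1 compression the overshoot was 9 × 1.5 = 13.5 dB, so input = -14 + 13.5 = -0.5 dBFS.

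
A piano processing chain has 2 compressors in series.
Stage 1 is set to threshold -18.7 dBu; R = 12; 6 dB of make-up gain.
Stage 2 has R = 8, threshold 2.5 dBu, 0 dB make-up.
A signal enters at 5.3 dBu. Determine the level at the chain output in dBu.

-10.7 dBu

Stage 1: overshoot 24 dB → 24/12 = 2 dB → -16.7 dBu; +6 dB make-up → -10.7 dBu.
Stage 2: below threshold (-10.7 ≤ 2.5); passes unchanged; output -10.7 dBu.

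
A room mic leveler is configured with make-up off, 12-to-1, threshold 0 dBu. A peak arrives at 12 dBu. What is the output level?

12 dBu sits 12 dB over threshold.
At 12:1 the overshoot is divided by 12, leaving 1 dB above threshold.
Output = 0 + 1 = 1 dBu.

1 dBu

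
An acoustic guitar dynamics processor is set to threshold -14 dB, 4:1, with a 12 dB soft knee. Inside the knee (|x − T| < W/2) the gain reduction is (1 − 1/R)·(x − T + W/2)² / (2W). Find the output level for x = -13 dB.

x − T + W/2 = -13 − (-14) + 6 = 7.
GR = (1 − 1/4) × 7² / 24 = 0.75 × 49 / 24 = 1.53125 dB.
Output = -13 − 1.53125 = -14.53125 dB.

-14.53125 dB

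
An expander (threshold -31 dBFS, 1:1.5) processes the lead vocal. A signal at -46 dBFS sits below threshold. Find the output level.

The input is 15 dB below the -31 dBFS threshold.
A 1:1.5 expander multiplies undershoot by 1.5: 15 × 1.5 = 22.5 dB below threshold.
Output = -31 − 22.5 = -53.5 dBFS.

-53.5 dBFS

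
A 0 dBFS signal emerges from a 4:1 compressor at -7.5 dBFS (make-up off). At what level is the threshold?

-10 dBFS

Let T be the threshold. Output overshoot = (input overshoot)/R, so -7.5 − T = (0 − T)/4.
4·(-7.5 − T) = 0 − T → 3·T = -30 − 0 = -30.
T = -30/3 = -10 dBFS.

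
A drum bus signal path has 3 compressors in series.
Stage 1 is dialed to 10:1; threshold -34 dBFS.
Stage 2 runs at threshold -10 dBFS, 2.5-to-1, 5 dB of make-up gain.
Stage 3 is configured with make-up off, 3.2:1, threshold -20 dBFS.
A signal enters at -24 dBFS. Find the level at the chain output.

-28 dBFS

Stage 1: 10 dB above -34 dBFS, reduced 10:1 to 1 dB above → -33 dBFS.
Stage 2: below threshold (-33 ≤ -10); passes unchanged; make-up brings it to -28 dBFS.
Stage 3: -28 dBFS ≤ -20 dBFS, so stage 3 doesn't engage; output -28 dBFS.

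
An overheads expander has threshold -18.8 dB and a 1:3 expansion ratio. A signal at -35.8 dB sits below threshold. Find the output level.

Undershoot = (-18.8) − (-35.8) = 17 dB.
At 1:3, that expands to 51 dB under threshold.
Output = -18.8 − 51 = -69.8 dB.

-69.8 dB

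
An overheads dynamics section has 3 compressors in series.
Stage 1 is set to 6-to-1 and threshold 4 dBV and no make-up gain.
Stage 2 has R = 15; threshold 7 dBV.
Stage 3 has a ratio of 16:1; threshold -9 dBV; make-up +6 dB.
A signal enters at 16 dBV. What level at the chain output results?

-2.0625 dBV

Stage 1: 12 dB above 4 dBV, reduced 6:1 to 2 dB above → 6 dBV.
Stage 2: 6 dBV is at or below the 7 dBV threshold — no compression; output 6 dBV.
Stage 3: overshoot 15 dB → 15/16 = 0.9375 dB → -8.0625 dBV; +6 dB make-up → -2.0625 dBV.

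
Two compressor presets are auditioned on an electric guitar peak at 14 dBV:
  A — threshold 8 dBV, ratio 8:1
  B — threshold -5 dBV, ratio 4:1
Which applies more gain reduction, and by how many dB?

A: overshoot 6 dB → output overshoot 0.75 dB → GR 5.25 dB.
B: overshoot 19 dB → output overshoot 4.75 dB → GR 14.25 dB.
B reduces 9 dB more.

B, by 9 dB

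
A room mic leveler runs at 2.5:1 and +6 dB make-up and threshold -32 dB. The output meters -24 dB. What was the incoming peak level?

Remove make-up: -24 − 6 = -30 dB.
Post-compression overshoot = -30 − (-32) = 2 dB.
Undo the ratio: input overshoot = 2 × 2.5 = 5 dB, giving input = -27 dB.

-27 dB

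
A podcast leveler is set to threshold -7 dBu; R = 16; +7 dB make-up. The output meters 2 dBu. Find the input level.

Before make-up, the level was 2 − 7 = -5 dBu.
That's 2 dB above the -7 dBu threshold.
Undo the ratio: input overshoot = 2 × 16 = 32 dB, giving input = 25 dBu.

25 dBu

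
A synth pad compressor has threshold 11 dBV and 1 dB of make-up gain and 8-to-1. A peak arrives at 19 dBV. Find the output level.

The input is 8 dB above the 11 dBV threshold.
At 8:1 the overshoot is divided by 8, leaving 1 dB above threshold.
So the level is 11 + 1 = 12 dBV; make-up adds 1 dB, giving 13 dBV.

13 dBV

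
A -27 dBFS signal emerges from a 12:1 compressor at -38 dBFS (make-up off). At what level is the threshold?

Gain reduction = -27 − (-38) = 11 dB; output overshoot = GR / (R − 1) = 11 / 11 = 1 dB.
Threshold = output − output overshoot = -38 − 1 = -39 dBFS.

-39 dBFS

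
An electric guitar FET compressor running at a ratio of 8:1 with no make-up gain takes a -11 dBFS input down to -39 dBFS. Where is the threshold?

Input is 32 dB above T (since output overshoot × R = input overshoot: (-39 − T)·8 = -11 − T gives T = -43 dBFS).
Check: -43 + (-11 − (-43))/8 = -43 + 4 = -39 dBFS. ✓

-43 dBFS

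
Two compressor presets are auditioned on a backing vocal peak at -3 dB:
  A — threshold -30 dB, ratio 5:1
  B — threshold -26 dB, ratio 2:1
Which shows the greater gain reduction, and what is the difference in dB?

A: GR = 27 − 27/5 = 21.6 dB.
B: GR = 23 − 23/2 = 11.5 dB.
Difference: 10.1 dB in favour of A.

A, by 10.1 dB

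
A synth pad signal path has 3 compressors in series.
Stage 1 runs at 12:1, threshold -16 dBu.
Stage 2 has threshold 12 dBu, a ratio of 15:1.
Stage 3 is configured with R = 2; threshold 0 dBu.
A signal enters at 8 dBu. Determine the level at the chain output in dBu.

-14 dBu

Stage 1: 24 dB above -16 dBu, reduced 12:1 to 2 dB above → -14 dBu.
Stage 2: below threshold (-14 ≤ 12); passes unchanged; output -14 dBu.
Stage 3: -14 dBu is at or below the 0 dBu threshold — no compression; output -14 dBu.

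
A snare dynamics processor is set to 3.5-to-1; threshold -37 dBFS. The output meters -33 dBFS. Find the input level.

Post-compression overshoot = -33 − (-37) = 4 dB.
Undo the ratio: input overshoot = 4 × 3.5 = 14 dB, giving input = -23 dBFS.

-23 dBFS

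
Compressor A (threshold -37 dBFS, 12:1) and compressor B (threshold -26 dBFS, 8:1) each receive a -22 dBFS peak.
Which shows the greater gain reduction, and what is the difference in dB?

A: overshoot 15 dB → output overshoot 1.25 dB → GR 13.75 dB.
B: overshoot 4 dB → output overshoot 0.5 dB → GR 3.5 dB.
Difference: 10.25 dB in favour of A.

A, by 10.25 dB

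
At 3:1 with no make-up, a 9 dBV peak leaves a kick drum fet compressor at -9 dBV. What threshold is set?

Input is 27 dB above T (since output overshoot × R = input overshoot: (-9 − T)·3 = 9 − T gives T = -18 dBV).
Check: -18 + (9 − (-18))/3 = -18 + 9 = -9 dBV. ✓

-18 dBV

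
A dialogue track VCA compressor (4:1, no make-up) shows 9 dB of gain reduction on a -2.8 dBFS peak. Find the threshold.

Input is 12 dB above T (since output overshoot × R = input overshoot: (-11.8 − T)·4 = -2.8 − T gives T = -14.8 dBFS).
Check: -14.8 + (-2.8 − (-14.8))/4 = -14.8 + 3 = -11.8 dBFS. ✓

-14.8 dBFS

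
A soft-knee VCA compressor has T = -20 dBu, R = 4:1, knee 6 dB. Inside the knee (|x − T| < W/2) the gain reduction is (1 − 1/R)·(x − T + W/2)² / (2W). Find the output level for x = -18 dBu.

x − T + W/2 = -18 − (-20) + 3 = 5.
GR = (1 − 1/4) × 5² / 12 = 0.75 × 25 / 12 = 1.5625 dB.
Output = -18 − 1.5625 = -19.5625 dBu.

-19.5625 dBu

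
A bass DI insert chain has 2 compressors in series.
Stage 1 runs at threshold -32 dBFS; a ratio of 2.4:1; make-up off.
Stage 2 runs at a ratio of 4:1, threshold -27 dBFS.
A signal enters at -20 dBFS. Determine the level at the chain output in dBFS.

Stage 1: overshoot 12 dB → 12/2.4 = 5 dB → -27 dBFS.
Stage 2: below threshold (-27 ≤ -27); passes unchanged; output -27 dBFS.

-27 dBFS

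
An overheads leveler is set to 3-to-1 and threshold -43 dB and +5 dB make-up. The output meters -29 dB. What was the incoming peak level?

Stripping the +5 dB make-up gives -34 dB at the gain stage.
The compressed level sits -34 − (-43) = 9 dB over threshold.
Undo the ratio: input overshoot = 9 × 3 = 27 dB, giving input = -16 dB.

-16 dB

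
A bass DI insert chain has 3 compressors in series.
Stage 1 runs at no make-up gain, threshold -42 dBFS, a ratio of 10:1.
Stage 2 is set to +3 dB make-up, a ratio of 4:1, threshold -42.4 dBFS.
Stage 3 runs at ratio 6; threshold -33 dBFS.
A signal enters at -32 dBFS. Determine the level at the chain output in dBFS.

-39.05 dBFS

Stage 1: -32 dBFS is 10 dB over -42 dBFS; at 10:1 that becomes 1 dB over, giving -41 dBFS.
Stage 2: overshoot 1.4 dB → 1.4/4 = 0.35 dB → -42.05 dBFS; +3 dB make-up → -39.05 dBFS.
Stage 3: -39.05 dBFS is at or below the -33 dBFS threshold — no compression; output -39.05 dBFS.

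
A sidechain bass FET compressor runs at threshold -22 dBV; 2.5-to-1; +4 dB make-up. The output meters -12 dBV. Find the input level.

Remove make-up: -12 − 4 = -16 dBV.
That's 6 dB above the -22 dBV threshold.
Undo the ratio: input overshoot = 6 × 2.5 = 15 dB, giving input = -7 dBV.

-7 dBV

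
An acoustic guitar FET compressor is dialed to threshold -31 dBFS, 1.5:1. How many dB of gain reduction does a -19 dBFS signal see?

4 dB

The signal is 12 dB above threshold.
After 1.5:1 compression the overshoot becomes 12/1.5 = 8 dB.
Gain reduction = 12 − 8 = 4 dB.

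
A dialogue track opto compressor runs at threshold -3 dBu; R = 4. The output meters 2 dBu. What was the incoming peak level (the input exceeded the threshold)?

17 dBu

Post-compression overshoot = 2 − (-3) = 5 dB.
Input overshoot = R × output overshoot = 20 dB → input = -3 + 20 = 17 dBu.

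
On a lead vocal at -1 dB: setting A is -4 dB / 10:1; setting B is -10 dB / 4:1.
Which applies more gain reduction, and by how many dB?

A: 3 dB over, compressed to 0.3 dB over, so 2.7 dB of GR.
B: 9 dB over, compressed to 2.25 dB over, so 6.75 dB of GR.
B reduces 4.05 dB more.

B, by 4.05 dB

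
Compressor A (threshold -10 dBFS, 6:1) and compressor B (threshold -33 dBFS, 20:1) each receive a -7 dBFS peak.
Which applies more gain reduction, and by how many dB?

B, by 22.2 dB

A: GR = 3 − 3/6 = 2.5 dB.
B: GR = 26 − 26/20 = 24.7 dB.
B reduces 22.2 dB more.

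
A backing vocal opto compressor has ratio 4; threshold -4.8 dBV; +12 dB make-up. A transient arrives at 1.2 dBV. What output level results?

8.7 dBV

1.2 dBV sits 6 dB over threshold.
The 6 dB excess becomes 1.5 dB after 4:1 reduction.
Output = -4.8 + 1.5 = -3.3 dBV; make-up adds 12 dB, giving 8.7 dBV.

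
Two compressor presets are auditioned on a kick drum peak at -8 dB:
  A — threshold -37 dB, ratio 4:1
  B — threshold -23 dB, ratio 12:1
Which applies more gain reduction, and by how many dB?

A: overshoot 29 dB → output overshoot 7.25 dB → GR 21.75 dB.
B: overshoot 15 dB → output overshoot 1.25 dB → GR 13.75 dB.
A applies 8 dB more gain reduction.

A, by 8 dB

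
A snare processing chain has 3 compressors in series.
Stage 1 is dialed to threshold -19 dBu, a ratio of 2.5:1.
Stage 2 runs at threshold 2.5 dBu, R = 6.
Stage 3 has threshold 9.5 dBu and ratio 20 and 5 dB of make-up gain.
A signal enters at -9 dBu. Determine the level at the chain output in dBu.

Stage 1: overshoot 10 dB → 10/2.5 = 4 dB → -15 dBu.
Stage 2: below threshold (-15 ≤ 2.5); passes unchanged; output -15 dBu.
Stage 3: -15 dBu is at or below the 9.5 dBu threshold — no compression; make-up brings it to -10 dBu.

-10 dBu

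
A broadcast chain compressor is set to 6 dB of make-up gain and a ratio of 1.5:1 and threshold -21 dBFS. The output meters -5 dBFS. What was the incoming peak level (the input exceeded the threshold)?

Remove make-up: -5 − 6 = -11 dBFS.
Post-compression overshoot = -11 − (-21) = 10 dB.
Input overshoot = R × output overshoot = 15 dB → input = -21 + 15 = -6 dBFS.

-6 dBFS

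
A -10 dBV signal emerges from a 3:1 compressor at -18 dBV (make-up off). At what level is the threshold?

-22 dBV

Input is 12 dB above T (since output overshoot × R = input overshoot: (-18 − T)·3 = -10 − T gives T = -22 dBV).
Check: -22 + (-10 − (-22))/3 = -22 + 4 = -18 dBV. ✓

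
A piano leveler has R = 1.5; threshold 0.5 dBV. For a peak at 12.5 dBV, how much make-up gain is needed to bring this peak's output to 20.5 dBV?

Without make-up, output = threshold + overshoot/1.5 = 0.5 + 8 = 8.5 dBV.
Gap to target: 12 dB.

12 dB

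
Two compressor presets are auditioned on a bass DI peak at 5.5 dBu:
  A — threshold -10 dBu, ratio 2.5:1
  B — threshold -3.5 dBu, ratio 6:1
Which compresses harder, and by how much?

A: 15.5 dB over, compressed to 6.2 dB over, so 9.3 dB of GR.
B: 9 dB over, compressed to 1.5 dB over, so 7.5 dB of GR.
Difference: 1.8 dB in favour of A.

A, by 1.8 dB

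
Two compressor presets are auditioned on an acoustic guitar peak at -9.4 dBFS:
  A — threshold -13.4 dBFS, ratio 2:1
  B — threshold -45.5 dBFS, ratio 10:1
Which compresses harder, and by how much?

A: overshoot 4 dB → output overshoot 2 dB → GR 2 dB.
B: overshoot 36.1 dB → output overshoot 3.61 dB → GR 32.49 dB.
B reduces 30.49 dB more.

B, by 30.49 dB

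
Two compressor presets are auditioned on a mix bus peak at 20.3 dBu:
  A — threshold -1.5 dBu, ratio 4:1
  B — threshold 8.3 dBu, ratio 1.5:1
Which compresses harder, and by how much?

A: 21.8 dB over, compressed to 5.45 dB over, so 16.35 dB of GR.
B: 12 dB over, compressed to 8 dB over, so 4 dB of GR.
Difference: 12.35 dB in favour of A.

A, by 12.35 dB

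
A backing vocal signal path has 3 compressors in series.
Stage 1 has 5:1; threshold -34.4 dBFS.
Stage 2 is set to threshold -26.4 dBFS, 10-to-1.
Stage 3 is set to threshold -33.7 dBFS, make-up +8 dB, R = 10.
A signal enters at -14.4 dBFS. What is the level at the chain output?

Stage 1: -14.4 dBFS is 20 dB over -34.4 dBFS; at 5:1 that becomes 4 dB over, giving -30.4 dBFS.
Stage 2: -30.4 dBFS ≤ -26.4 dBFS, so stage 2 doesn't engage; output -30.4 dBFS.
Stage 3: 3.3 dB above -33.7 dBFS, reduced 10:1 to 0.33 dB above → -33.37 dBFS; +8 dB make-up → -25.37 dBFS.

-25.37 dBFS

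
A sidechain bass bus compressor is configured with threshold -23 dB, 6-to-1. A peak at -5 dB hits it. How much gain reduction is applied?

-5 dB exceeds the threshold by 18 dB.
A 6:1 ratio leaves 3 dB of that excess.
Gain reduction = 18 − 3 = 15 dB.

15 dB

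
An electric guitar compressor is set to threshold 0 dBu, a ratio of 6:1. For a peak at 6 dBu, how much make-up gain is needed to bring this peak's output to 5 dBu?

4 dB

Overshoot 6 dB → 6/6 = 1 dB after compression, so the compressed level is 0 + 1 = 1 dBu.
Make-up = target − compressed = 5 − 1 = 4 dB.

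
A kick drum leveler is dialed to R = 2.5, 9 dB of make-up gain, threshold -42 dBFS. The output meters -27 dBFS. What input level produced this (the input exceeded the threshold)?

-27 dBFS

Remove make-up: -27 − 9 = -36 dBFS.
The compressed level sits -36 − (-42) = 6 dB over threshold.
Input overshoot = R × output overshoot = 15 dB → input = -42 + 15 = -27 dBFS.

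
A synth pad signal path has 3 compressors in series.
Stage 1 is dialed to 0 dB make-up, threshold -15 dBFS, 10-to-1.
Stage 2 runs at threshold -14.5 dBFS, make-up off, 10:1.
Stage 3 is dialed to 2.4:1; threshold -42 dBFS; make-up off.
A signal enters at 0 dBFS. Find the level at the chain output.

-30.5 dBFS

Stage 1: overshoot 15 dB → 15/10 = 1.5 dB → -13.5 dBFS.
Stage 2: overshoot 1 dB → 1/10 = 0.1 dB → -14.4 dBFS.
Stage 3: -14.4 dBFS is 27.6 dB over -42 dBFS; at 2.4:1 that becomes 11.5 dB over, giving -30.5 dBFS.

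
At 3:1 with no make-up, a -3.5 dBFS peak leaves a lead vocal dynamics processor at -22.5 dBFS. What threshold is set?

Gain reduction = -3.5 − (-22.5) = 19 dB; output overshoot = GR / (R − 1) = 19 / 2 = 9.5 dB.
Threshold = output − output overshoot = -22.5 − 9.5 = -32 dBFS.

-32 dBFS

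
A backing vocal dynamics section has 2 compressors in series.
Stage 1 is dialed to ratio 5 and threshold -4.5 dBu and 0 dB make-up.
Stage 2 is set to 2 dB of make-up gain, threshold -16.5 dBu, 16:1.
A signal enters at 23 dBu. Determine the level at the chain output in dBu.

Stage 1: 27.5 dB above -4.5 dBu, reduced 5:1 to 5.5 dB above → 1 dBu.
Stage 2: 17.5 dB above -16.5 dBu, reduced 16:1 to 1.09375 dB above → -15.40625 dBu; +2 dB make-up → -13.40625 dBu.

-13.40625 dBu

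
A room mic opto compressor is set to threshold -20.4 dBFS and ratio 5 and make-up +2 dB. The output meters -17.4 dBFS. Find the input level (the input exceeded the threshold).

-15.4 dBFS

Remove make-up: -17.4 − 2 = -19.4 dBFS.
That's 1 dB above the -20.4 dBFS threshold.
Before 5:1 compression the overshoot was 1 × 5 = 5 dB, so input = -20.4 + 5 = -15.4 dBFS.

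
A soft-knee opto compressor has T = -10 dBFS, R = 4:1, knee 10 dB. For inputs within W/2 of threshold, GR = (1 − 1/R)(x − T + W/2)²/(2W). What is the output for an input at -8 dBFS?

-9.8375 dBFS

x − T + W/2 = -8 − (-10) + 5 = 7.
GR = (1 − 1/4) × 7² / 20 = 0.75 × 49 / 20 = 1.8375 dB.
Output = -8 − 1.8375 = -9.8375 dBFS.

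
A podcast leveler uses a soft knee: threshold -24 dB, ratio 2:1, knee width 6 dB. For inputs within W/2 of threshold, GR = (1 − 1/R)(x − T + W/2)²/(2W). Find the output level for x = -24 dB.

-24.375 dB

x − T + W/2 = -24 − (-24) + 3 = 3.
GR = (1 − 1/2) × 3² / 12 = 0.5 × 9 / 12 = 0.375 dB.
Output = -24 − 0.375 = -24.375 dB.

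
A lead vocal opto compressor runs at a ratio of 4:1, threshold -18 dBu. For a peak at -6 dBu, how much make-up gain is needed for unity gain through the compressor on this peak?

9 dB

The peak compresses to -18 + 12/4 = -15 dBu.
To reach -6 dBu requires -6 − (-15) = 9 dB of make-up.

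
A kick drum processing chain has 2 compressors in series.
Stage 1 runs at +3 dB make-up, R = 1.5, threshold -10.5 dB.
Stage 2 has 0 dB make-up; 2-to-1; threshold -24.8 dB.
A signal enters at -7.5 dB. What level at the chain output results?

-15.15 dB

Stage 1: -7.5 dB is 3 dB over -10.5 dB; at 1.5:1 that becomes 2 dB over, giving -8.5 dB; +3 dB make-up → -5.5 dB.
Stage 2: 19.3 dB above -24.8 dB, reduced 2:1 to 9.65 dB above → -15.15 dB.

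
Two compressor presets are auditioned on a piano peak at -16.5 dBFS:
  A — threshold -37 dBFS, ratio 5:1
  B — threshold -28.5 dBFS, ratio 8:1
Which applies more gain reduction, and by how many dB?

A, by 5.9 dB

A: 20.5 dB over, compressed to 4.1 dB over, so 16.4 dB of GR.
B: 12 dB over, compressed to 1.5 dB over, so 10.5 dB of GR.
A reduces 5.9 dB more.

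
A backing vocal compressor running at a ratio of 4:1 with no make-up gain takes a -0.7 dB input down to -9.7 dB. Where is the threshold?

Gain reduction = -0.7 − (-9.7) = 9 dB; output overshoot = GR / (R − 1) = 9 / 3 = 3 dB.
Threshold = output − output overshoot = -9.7 − 3 = -12.7 dB.

-12.7 dB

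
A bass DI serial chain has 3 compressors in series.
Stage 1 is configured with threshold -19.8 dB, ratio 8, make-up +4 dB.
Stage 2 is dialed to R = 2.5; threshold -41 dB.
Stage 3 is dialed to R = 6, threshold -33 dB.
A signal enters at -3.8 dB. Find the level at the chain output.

-32.52 dB

Stage 1: -3.8 dB is 16 dB over -19.8 dB; at 8:1 that becomes 2 dB over, giving -17.8 dB; +4 dB make-up → -13.8 dB.
Stage 2: overshoot 27.2 dB → 27.2/2.5 = 10.88 dB → -30.12 dB.
Stage 3: -30.12 dB is 2.88 dB over -33 dB; at 6:1 that becomes 0.48 dB over, giving -32.52 dB.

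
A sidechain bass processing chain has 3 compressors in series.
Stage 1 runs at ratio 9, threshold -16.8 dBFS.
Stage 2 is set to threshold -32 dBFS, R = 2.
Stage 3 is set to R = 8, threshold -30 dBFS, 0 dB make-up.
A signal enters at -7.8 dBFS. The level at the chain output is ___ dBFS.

-29.2375 dBFS

Stage 1: overshoot 9 dB → 9/9 = 1 dB → -15.8 dBFS.
Stage 2: -15.8 dBFS is 16.2 dB over -32 dBFS; at 2:1 that becomes 8.1 dB over, giving -23.9 dBFS.
Stage 3: 6.1 dB above -30 dBFS, reduced 8:1 to 0.7625 dB above → -29.2375 dBFS.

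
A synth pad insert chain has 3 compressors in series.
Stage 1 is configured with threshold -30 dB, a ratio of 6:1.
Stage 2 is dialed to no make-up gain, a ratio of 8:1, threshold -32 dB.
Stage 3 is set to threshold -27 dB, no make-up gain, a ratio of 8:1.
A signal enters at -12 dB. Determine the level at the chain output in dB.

Stage 1: overshoot 18 dB → 18/6 = 3 dB → -27 dB.
Stage 2: 5 dB above -32 dB, reduced 8:1 to 0.625 dB above → -31.375 dB.
Stage 3: -31.375 dB is at or below the -27 dB threshold — no compression; output -31.375 dB.

-31.375 dB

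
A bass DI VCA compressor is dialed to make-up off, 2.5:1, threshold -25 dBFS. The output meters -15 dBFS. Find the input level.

0 dBFS

That's 10 dB above the -25 dBFS threshold.
Undo the ratio: input overshoot = 10 × 2.5 = 25 dB, giving input = 0 dBFS.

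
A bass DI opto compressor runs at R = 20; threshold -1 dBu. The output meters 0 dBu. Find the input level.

19 dBu

The compressed level sits 0 − (-1) = 1 dB over threshold.
Input overshoot = R × output overshoot = 20 dB → input = -1 + 20 = 19 dBu.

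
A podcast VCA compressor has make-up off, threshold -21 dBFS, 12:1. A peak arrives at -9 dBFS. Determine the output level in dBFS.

-20 dBFS

The input is 12 dB above the -21 dBFS threshold.
The 12 dB excess becomes 1 dB after 12:1 reduction.
So the level is -21 + 1 = -20 dBFS.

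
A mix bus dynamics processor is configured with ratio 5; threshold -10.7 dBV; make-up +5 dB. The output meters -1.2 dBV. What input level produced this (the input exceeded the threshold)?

11.8 dBV

Remove make-up: -1.2 − 5 = -6.2 dBV.
Post-compression overshoot = -6.2 − (-10.7) = 4.5 dB.
Before 5:1 compression the overshoot was 4.5 × 5 = 22.5 dB, so input = -10.7 + 22.5 = 11.8 dBV.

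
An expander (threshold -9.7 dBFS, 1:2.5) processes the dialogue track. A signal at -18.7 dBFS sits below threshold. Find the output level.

-32.2 dBFS

Below threshold, a 1:2.5 expander applies gain = (2.5−1)×(T − x) of attenuation.
(2.5−1) × 9 = 13.5 dB, so output = -18.7 − 13.5 = -32.2 dBFS.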